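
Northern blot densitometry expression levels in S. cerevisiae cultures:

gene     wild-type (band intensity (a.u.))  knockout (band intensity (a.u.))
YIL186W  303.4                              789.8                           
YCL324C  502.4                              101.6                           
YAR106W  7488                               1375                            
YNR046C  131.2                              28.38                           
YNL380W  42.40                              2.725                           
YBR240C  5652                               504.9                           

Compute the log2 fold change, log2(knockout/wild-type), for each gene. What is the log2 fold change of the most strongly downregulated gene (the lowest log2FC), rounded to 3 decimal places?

log2(789.8/303.4) = 1.380  (YIL186W)
log2(101.6/502.4) = -2.306  (YCL324C)
log2(1375/7488) = -2.445  (YAR106W)
log2(28.38/131.2) = -2.209  (YNR046C)
log2(2.725/42.40) = -3.960  (YNL380W)
log2(504.9/5652) = -3.485  (YBR240C)
YNL380W is most strongly downregulated.

-3.960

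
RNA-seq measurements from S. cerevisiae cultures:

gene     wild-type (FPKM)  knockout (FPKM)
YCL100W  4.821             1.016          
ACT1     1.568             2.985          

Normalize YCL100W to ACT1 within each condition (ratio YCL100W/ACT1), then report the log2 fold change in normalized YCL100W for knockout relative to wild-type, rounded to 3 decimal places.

-3.175

YCL100W/ACT1 (wild-type) = 4.821 / 1.568 = 3.0746
YCL100W/ACT1 (knockout) = 1.016 / 2.985 = 0.34037
Fold change = 0.34037 / 3.0746 = 0.1107
log2(0.1107) = -3.1752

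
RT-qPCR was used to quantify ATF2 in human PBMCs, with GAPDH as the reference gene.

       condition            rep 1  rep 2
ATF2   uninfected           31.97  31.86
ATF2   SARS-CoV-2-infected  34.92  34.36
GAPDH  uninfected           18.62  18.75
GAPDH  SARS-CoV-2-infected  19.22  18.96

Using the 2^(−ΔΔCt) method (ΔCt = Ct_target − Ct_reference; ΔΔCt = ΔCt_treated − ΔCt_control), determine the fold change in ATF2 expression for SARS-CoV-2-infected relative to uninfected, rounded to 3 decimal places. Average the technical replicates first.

0.200

Mean Ct: ATF2 uninfected 31.915; ATF2 SARS-CoV-2-infected 34.640; GAPDH uninfected 18.685; GAPDH SARS-CoV-2-infected 19.090
ΔCt(uninfected) = 31.915 − 18.685 = 13.230
ΔCt(SARS-CoV-2-infected) = 34.640 − 19.090 = 15.550
ΔΔCt = 15.550 − 13.230 = 2.320
Fold change = 2^(−2.320) = 0.2003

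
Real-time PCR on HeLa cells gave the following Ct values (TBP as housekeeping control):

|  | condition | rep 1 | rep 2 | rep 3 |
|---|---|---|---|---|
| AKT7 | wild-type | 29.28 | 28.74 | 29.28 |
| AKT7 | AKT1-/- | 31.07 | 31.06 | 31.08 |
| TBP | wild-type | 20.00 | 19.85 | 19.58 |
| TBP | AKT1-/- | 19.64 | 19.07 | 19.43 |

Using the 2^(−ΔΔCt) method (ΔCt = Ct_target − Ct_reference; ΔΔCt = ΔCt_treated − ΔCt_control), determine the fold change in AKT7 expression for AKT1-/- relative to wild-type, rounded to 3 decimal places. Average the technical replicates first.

0.189

Mean Ct: AKT7 wild-type 29.100; AKT7 AKT1-/- 31.070; TBP wild-type 19.810; TBP AKT1-/- 19.380
ΔCt(wild-type) = 29.100 − 19.810 = 9.290
ΔCt(AKT1-/-) = 31.070 − 19.380 = 11.690
ΔΔCt = 11.690 − 9.290 = 2.400
Fold change = 2^(−2.400) = 0.1895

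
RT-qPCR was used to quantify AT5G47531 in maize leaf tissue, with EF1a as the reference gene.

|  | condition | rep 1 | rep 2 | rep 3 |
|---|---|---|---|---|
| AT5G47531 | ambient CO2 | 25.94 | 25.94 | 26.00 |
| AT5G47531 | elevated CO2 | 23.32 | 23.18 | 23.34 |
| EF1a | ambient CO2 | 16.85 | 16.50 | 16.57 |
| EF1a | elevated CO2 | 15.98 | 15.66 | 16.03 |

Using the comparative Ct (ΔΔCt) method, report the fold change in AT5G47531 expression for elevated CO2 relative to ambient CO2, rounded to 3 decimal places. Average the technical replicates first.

3.811

Mean Ct: AT5G47531 ambient CO2 25.960; AT5G47531 elevated CO2 23.280; EF1a ambient CO2 16.640; EF1a elevated CO2 15.890
ΔCt(ambient CO2) = 25.960 − 16.640 = 9.320
ΔCt(elevated CO2) = 23.280 − 15.890 = 7.390
ΔΔCt = 7.390 − 9.320 = -1.930
Fold change = 2^(−(-1.930)) = 2^1.930 = 3.8106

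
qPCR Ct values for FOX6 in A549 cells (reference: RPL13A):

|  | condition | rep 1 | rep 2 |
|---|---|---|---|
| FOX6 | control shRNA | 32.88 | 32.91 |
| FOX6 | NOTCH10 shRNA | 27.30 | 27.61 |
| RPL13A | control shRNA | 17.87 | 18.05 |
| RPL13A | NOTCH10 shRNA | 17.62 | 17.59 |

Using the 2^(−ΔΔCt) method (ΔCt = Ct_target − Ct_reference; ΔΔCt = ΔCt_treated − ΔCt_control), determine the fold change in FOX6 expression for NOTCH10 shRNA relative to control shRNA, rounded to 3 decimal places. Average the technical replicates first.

Mean Ct: FOX6 control shRNA 32.895; FOX6 NOTCH10 shRNA 27.455; RPL13A control shRNA 17.960; RPL13A NOTCH10 shRNA 17.605
ΔCt(control shRNA) = 32.895 − 17.960 = 14.935
ΔCt(NOTCH10 shRNA) = 27.455 − 17.605 = 9.850
ΔΔCt = 9.850 − 14.935 = -5.085
Fold change = 2^(−(-5.085)) = 2^5.085 = 33.9420

33.942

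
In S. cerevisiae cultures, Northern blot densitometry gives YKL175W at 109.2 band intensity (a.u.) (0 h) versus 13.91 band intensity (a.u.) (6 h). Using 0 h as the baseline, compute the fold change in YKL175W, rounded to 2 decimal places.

Fold change = 13.91 / 109.2 = 0.127
YKL175W is downregulated.

0.13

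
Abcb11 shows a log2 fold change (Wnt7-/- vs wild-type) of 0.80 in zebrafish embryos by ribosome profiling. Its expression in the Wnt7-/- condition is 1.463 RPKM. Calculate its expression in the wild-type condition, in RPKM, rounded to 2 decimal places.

0.84

Fold change = 2^(0.80) = 1.7411
wild-type expression = 1.463 / 1.7411 = 0.84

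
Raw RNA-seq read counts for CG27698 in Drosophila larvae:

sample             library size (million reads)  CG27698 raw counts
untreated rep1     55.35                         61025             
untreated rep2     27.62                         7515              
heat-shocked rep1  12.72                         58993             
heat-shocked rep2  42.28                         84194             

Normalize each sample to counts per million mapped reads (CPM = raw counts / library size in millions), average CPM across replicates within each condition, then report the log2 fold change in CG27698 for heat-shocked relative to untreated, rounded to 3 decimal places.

2.270

CPM(untreated rep1) = 61025 / 55.35 = 1102.5294
CPM(untreated rep2) = 7515 / 27.62 = 272.0854
CPM(heat-shocked rep1) = 58993 / 12.72 = 4637.8145
CPM(heat-shocked rep2) = 84194 / 42.28 = 1991.3434
mean CPM(untreated) = 687.3074; mean CPM(heat-shocked) = 3314.5789
Fold change = 3314.5789 / 687.3074 = 4.82256
log2(4.82256) = 2.2698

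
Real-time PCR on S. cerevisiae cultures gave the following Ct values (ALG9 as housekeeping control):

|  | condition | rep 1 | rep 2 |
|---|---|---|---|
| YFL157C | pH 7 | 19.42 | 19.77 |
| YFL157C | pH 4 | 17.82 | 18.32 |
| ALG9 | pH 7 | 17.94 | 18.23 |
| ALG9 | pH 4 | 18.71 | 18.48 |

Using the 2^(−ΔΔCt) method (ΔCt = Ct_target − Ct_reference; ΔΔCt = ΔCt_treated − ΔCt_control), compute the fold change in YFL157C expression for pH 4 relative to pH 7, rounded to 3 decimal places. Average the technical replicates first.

4.098

Mean Ct: YFL157C pH 7 19.595; YFL157C pH 4 18.070; ALG9 pH 7 18.085; ALG9 pH 4 18.595
ΔCt(pH 7) = 19.595 − 18.085 = 1.510
ΔCt(pH 4) = 18.070 − 18.595 = -0.525
ΔΔCt = -0.525 − 1.510 = -2.035
Fold change = 2^(−(-2.035)) = 2^2.035 = 4.0982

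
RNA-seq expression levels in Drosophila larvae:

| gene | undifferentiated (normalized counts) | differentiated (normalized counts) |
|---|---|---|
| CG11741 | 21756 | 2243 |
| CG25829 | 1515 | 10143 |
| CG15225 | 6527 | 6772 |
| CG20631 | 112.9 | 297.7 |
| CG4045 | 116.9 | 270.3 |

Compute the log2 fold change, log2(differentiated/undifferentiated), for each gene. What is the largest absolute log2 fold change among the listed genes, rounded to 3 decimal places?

log2(2243/21756) = -3.278  (CG11741)
log2(10143/1515) = 2.743  (CG25829)
log2(6772/6527) = 0.053  (CG15225)
log2(297.7/112.9) = 1.399  (CG20631)
log2(270.3/116.9) = 1.209  (CG4045)
The largest magnitude belongs to CG11741.

3.278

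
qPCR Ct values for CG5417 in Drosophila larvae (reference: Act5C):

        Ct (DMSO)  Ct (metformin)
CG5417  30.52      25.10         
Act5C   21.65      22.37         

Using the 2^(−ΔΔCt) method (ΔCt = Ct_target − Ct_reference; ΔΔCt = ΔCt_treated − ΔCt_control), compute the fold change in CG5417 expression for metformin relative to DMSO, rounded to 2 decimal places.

ΔCt(DMSO) = 30.520 − 21.650 = 8.870
ΔCt(metformin) = 25.100 − 22.370 = 2.730
ΔΔCt = 2.730 − 8.870 = -6.140
Fold change = 2^(−(-6.140)) = 2^6.140 = 70.522

70.52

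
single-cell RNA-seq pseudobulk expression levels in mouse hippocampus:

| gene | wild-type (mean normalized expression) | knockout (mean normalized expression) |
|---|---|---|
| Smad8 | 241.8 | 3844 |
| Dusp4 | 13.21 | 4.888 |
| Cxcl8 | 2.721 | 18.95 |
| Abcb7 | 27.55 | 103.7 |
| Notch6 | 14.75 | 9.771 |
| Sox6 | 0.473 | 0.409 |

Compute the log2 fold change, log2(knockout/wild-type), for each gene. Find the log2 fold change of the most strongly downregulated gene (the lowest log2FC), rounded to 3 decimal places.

-1.434

log2(3844/241.8) = 3.991  (Smad8)
log2(4.888/13.21) = -1.434  (Dusp4)
log2(18.95/2.721) = 2.800  (Cxcl8)
log2(103.7/27.55) = 1.912  (Abcb7)
log2(9.771/14.75) = -0.594  (Notch6)
log2(0.409/0.473) = -0.210  (Sox6)
Dusp4 is most strongly downregulated.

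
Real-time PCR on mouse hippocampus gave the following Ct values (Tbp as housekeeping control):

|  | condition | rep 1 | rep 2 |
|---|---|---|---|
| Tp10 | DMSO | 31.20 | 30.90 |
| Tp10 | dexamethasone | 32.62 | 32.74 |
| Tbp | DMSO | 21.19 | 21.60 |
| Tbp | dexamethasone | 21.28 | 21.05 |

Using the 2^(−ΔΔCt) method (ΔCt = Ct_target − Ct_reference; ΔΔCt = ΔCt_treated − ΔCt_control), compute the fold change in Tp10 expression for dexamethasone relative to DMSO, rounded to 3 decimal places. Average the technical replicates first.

Mean Ct: Tp10 DMSO 31.050; Tp10 dexamethasone 32.680; Tbp DMSO 21.395; Tbp dexamethasone 21.165
ΔCt(DMSO) = 31.050 − 21.395 = 9.655
ΔCt(dexamethasone) = 32.680 − 21.165 = 11.515
ΔΔCt = 11.515 − 9.655 = 1.860
Fold change = 2^(−1.860) = 0.2755

0.275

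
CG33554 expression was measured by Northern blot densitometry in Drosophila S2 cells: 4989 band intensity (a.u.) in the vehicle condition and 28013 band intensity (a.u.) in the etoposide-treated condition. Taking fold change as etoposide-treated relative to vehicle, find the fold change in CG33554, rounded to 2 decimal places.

Fold change = 28013 / 4989 = 5.615
CG33554 is upregulated.

5.61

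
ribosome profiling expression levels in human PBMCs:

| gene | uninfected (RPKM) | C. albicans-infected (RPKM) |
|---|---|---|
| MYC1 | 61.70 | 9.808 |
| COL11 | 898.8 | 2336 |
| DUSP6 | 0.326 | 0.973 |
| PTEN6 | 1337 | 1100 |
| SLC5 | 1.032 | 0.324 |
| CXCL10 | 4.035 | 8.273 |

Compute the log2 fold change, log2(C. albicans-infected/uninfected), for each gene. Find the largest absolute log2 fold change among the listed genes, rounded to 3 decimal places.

2.653

log2(9.808/61.70) = -2.653  (MYC1)
log2(2336/898.8) = 1.378  (COL11)
log2(0.973/0.326) = 1.578  (DUSP6)
log2(1100/1337) = -0.281  (PTEN6)
log2(0.324/1.032) = -1.671  (SLC5)
log2(8.273/4.035) = 1.036  (CXCL10)
The largest magnitude belongs to MYC1.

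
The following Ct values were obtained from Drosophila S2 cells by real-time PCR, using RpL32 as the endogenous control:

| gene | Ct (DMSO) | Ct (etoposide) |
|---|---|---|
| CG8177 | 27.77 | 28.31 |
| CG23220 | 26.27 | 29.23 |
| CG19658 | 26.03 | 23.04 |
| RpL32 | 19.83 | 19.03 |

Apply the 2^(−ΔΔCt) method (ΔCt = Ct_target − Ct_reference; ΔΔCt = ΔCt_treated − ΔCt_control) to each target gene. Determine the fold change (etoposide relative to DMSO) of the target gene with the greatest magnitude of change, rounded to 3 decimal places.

CG8177: ΔΔCt = (28.31−19.03) − (27.77−19.83) = 9.28 − 7.94 = 1.34; fold change = 2^-1.34 = 0.395
CG23220: ΔΔCt = (29.23−19.03) − (26.27−19.83) = 10.20 − 6.44 = 3.76; fold change = 2^-3.76 = 0.074
CG19658: ΔΔCt = (23.04−19.03) − (26.03−19.83) = 4.01 − 6.20 = -2.19; fold change = 2^2.19 = 4.563
CG23220 has the largest |ΔΔCt| = 3.76.

0.074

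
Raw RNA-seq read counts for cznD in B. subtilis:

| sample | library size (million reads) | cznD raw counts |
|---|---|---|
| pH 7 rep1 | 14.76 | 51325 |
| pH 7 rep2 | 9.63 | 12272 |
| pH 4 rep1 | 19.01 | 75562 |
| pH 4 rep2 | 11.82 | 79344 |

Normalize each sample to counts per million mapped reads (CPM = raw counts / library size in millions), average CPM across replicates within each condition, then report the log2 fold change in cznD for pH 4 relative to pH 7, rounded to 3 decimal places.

1.169

CPM(pH 7 rep1) = 51325 / 14.76 = 3477.3035
CPM(pH 7 rep2) = 12272 / 9.63 = 1274.3510
CPM(pH 4 rep1) = 75562 / 19.01 = 3974.8553
CPM(pH 4 rep2) = 79344 / 11.82 = 6712.6904
mean CPM(pH 7) = 2375.8273; mean CPM(pH 4) = 5343.7728
Fold change = 5343.7728 / 2375.8273 = 2.24923
log2(2.24923) = 1.1694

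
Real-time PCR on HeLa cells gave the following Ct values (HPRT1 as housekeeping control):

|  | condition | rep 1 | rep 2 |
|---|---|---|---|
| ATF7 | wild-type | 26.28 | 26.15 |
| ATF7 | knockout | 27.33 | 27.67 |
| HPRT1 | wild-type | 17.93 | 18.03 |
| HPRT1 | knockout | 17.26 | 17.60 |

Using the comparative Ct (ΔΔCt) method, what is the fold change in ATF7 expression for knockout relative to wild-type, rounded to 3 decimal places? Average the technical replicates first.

Mean Ct: ATF7 wild-type 26.215; ATF7 knockout 27.500; HPRT1 wild-type 17.980; HPRT1 knockout 17.430
ΔCt(wild-type) = 26.215 − 17.980 = 8.235
ΔCt(knockout) = 27.500 − 17.430 = 10.070
ΔΔCt = 10.070 − 8.235 = 1.835
Fold change = 2^(−1.835) = 0.2803

0.280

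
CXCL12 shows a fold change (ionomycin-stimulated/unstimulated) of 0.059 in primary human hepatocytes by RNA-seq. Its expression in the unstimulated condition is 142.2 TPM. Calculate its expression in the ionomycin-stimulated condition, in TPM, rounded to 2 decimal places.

8.39

ionomycin-stimulated expression = 142.2 × 0.059 = 8.39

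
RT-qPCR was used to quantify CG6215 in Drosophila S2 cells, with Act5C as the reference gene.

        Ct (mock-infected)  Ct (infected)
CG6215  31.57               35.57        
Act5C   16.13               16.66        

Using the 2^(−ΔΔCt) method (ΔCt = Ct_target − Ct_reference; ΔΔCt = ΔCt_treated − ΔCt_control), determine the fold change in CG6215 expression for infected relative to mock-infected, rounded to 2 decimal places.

0.09

ΔCt(mock-infected) = 31.570 − 16.130 = 15.440
ΔCt(infected) = 35.570 − 16.660 = 18.910
ΔΔCt = 18.910 − 15.440 = 3.470
Fold change = 2^(−3.470) = 0.090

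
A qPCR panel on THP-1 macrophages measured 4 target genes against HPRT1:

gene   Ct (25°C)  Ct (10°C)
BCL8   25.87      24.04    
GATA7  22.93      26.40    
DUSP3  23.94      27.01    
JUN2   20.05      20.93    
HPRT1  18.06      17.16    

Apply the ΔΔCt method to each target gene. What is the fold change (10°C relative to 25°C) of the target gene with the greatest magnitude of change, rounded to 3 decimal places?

0.048

BCL8: ΔΔCt = (24.04−17.16) − (25.87−18.06) = 6.88 − 7.81 = -0.93; fold change = 2^0.93 = 1.905
GATA7: ΔΔCt = (26.40−17.16) − (22.93−18.06) = 9.24 − 4.87 = 4.37; fold change = 2^-4.37 = 0.048
DUSP3: ΔΔCt = (27.01−17.16) − (23.94−18.06) = 9.85 − 5.88 = 3.97; fold change = 2^-3.97 = 0.064
JUN2: ΔΔCt = (20.93−17.16) − (20.05−18.06) = 3.77 − 1.99 = 1.78; fold change = 2^-1.78 = 0.291
GATA7 has the largest |ΔΔCt| = 4.37.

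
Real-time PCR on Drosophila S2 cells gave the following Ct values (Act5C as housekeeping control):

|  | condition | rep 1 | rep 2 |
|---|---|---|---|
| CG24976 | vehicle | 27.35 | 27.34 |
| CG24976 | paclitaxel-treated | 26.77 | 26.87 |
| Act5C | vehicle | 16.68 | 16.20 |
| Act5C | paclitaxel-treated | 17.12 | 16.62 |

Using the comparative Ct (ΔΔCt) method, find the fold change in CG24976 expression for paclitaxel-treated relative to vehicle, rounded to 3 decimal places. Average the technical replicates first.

1.939

Mean Ct: CG24976 vehicle 27.345; CG24976 paclitaxel-treated 26.820; Act5C vehicle 16.440; Act5C paclitaxel-treated 16.870
ΔCt(vehicle) = 27.345 − 16.440 = 10.905
ΔCt(paclitaxel-treated) = 26.820 − 16.870 = 9.950
ΔΔCt = 9.950 − 10.905 = -0.955
Fold change = 2^(−(-0.955)) = 2^0.955 = 1.9386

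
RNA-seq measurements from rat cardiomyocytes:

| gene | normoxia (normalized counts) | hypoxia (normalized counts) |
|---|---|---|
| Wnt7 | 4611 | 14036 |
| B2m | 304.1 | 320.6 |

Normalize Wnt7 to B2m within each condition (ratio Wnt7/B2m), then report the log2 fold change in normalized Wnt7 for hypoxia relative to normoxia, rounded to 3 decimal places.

1.530

Wnt7/B2m (normoxia) = 4611 / 304.1 = 15.163
Wnt7/B2m (hypoxia) = 14036 / 320.6 = 43.78
Fold change = 43.78 / 15.163 = 2.8874
log2(2.8874) = 1.5298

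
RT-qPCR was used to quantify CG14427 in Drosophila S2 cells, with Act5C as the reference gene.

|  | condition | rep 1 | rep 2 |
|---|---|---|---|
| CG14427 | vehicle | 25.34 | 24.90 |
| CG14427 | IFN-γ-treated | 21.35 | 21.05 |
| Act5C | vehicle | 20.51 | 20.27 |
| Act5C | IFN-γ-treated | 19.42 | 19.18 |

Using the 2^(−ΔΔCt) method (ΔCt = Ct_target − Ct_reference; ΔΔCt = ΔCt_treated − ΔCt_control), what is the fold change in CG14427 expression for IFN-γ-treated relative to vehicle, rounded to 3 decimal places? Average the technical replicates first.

Mean Ct: CG14427 vehicle 25.120; CG14427 IFN-γ-treated 21.200; Act5C vehicle 20.390; Act5C IFN-γ-treated 19.300
ΔCt(vehicle) = 25.120 − 20.390 = 4.730
ΔCt(IFN-γ-treated) = 21.200 − 19.300 = 1.900
ΔΔCt = 1.900 − 4.730 = -2.830
Fold change = 2^(−(-2.830)) = 2^2.830 = 7.1107

7.111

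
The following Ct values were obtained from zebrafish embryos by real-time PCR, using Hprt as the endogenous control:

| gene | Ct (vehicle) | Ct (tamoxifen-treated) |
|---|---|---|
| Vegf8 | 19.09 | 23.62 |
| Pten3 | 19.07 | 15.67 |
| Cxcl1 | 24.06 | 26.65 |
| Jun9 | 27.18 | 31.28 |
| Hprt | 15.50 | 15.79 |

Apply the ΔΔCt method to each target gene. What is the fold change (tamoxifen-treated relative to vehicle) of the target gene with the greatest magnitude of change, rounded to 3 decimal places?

0.053

Vegf8: ΔΔCt = (23.62−15.79) − (19.09−15.50) = 7.83 − 3.59 = 4.24; fold change = 2^-4.24 = 0.053
Pten3: ΔΔCt = (15.67−15.79) − (19.07−15.50) = -0.12 − 3.57 = -3.69; fold change = 2^3.69 = 12.906
Cxcl1: ΔΔCt = (26.65−15.79) − (24.06−15.50) = 10.86 − 8.56 = 2.30; fold change = 2^-2.30 = 0.203
Jun9: ΔΔCt = (31.28−15.79) − (27.18−15.50) = 15.49 − 11.68 = 3.81; fold change = 2^-3.81 = 0.071
Vegf8 has the largest |ΔΔCt| = 4.24.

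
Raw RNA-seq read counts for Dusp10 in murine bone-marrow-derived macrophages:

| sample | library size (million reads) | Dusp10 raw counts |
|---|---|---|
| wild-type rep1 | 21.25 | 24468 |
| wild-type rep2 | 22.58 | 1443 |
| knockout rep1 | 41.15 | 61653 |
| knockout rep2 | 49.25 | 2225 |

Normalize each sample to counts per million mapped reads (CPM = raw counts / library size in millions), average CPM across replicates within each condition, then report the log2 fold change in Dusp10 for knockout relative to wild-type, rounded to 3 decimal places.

CPM(wild-type rep1) = 24468 / 21.25 = 1151.4353
CPM(wild-type rep2) = 1443 / 22.58 = 63.9061
CPM(knockout rep1) = 61653 / 41.15 = 1498.2503
CPM(knockout rep2) = 2225 / 49.25 = 45.1777
mean CPM(wild-type) = 607.6707; mean CPM(knockout) = 771.7140
Fold change = 771.7140 / 607.6707 = 1.26995
log2(1.26995) = 0.3448

0.345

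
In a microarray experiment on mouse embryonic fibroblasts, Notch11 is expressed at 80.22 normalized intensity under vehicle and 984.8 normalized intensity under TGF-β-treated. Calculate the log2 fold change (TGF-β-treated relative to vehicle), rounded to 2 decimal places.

Fold change = 984.8 / 80.22 = 12.2762
log2(12.2762) = 3.618

3.62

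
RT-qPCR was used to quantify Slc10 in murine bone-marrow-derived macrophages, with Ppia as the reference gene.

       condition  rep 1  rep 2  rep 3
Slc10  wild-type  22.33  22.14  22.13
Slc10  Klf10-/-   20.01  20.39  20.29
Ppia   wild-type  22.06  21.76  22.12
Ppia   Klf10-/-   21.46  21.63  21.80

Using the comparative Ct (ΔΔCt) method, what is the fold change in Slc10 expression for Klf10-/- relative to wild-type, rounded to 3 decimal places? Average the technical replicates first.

Mean Ct: Slc10 wild-type 22.200; Slc10 Klf10-/- 20.230; Ppia wild-type 21.980; Ppia Klf10-/- 21.630
ΔCt(wild-type) = 22.200 − 21.980 = 0.220
ΔCt(Klf10-/-) = 20.230 − 21.630 = -1.400
ΔΔCt = -1.400 − 0.220 = -1.620
Fold change = 2^(−(-1.620)) = 2^1.620 = 3.0738

3.074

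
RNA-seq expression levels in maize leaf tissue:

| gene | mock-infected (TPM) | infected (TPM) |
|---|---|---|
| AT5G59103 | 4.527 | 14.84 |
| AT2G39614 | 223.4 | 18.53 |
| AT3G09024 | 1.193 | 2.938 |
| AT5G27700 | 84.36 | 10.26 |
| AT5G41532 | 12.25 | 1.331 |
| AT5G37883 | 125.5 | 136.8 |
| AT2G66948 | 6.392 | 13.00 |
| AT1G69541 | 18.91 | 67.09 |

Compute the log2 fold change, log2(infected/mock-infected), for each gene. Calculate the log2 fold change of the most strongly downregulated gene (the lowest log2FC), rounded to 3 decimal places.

-3.592

log2(14.84/4.527) = 1.713  (AT5G59103)
log2(18.53/223.4) = -3.592  (AT2G39614)
log2(2.938/1.193) = 1.300  (AT3G09024)
log2(10.26/84.36) = -3.040  (AT5G27700)
log2(1.331/12.25) = -3.202  (AT5G41532)
log2(136.8/125.5) = 0.124  (AT5G37883)
log2(13.00/6.392) = 1.024  (AT2G66948)
log2(67.09/18.91) = 1.827  (AT1G69541)
AT2G39614 is most strongly downregulated.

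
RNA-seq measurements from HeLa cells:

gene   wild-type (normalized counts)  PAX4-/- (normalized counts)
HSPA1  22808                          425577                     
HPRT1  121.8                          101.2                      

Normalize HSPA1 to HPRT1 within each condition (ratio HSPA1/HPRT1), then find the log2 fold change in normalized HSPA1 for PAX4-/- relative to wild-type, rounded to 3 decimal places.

4.489

HSPA1/HPRT1 (wild-type) = 22808 / 121.8 = 187.26
HSPA1/HPRT1 (PAX4-/-) = 425577 / 101.2 = 4205.3
Fold change = 4205.3 / 187.26 = 22.4573
log2(22.4573) = 4.4891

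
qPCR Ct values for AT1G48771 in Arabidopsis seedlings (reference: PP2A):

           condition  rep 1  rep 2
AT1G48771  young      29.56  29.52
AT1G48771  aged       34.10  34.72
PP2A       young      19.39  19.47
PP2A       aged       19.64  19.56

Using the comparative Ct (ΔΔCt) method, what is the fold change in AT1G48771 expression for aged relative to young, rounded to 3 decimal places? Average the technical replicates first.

Mean Ct: AT1G48771 young 29.540; AT1G48771 aged 34.410; PP2A young 19.430; PP2A aged 19.600
ΔCt(young) = 29.540 − 19.430 = 10.110
ΔCt(aged) = 34.410 − 19.600 = 14.810
ΔΔCt = 14.810 − 10.110 = 4.700
Fold change = 2^(−4.700) = 0.0385

0.038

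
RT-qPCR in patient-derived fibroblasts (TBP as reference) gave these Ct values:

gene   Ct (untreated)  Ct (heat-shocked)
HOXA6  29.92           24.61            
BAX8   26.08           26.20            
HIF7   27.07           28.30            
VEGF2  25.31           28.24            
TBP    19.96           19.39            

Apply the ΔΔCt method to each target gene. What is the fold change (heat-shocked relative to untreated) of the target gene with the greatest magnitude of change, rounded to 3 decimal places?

26.723

HOXA6: ΔΔCt = (24.61−19.39) − (29.92−19.96) = 5.22 − 9.96 = -4.74; fold change = 2^4.74 = 26.723
BAX8: ΔΔCt = (26.20−19.39) − (26.08−19.96) = 6.81 − 6.12 = 0.69; fold change = 2^-0.69 = 0.620
HIF7: ΔΔCt = (28.30−19.39) − (27.07−19.96) = 8.91 − 7.11 = 1.80; fold change = 2^-1.80 = 0.287
VEGF2: ΔΔCt = (28.24−19.39) − (25.31−19.96) = 8.85 − 5.35 = 3.50; fold change = 2^-3.50 = 0.088
HOXA6 has the largest |ΔΔCt| = 4.74.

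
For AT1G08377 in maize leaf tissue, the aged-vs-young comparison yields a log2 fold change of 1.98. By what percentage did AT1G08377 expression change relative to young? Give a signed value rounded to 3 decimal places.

294.493%

Fold change = 2^(1.98) = 3.9449
Percent change = (FC − 1) × 100% = (3.9449 − 1) × 100 = 294.493%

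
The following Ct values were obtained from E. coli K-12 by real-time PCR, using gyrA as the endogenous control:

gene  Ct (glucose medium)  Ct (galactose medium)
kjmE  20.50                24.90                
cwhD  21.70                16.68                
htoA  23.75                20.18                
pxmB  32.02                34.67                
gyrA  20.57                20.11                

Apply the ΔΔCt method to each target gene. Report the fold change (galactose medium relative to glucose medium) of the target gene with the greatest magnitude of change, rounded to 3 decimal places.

kjmE: ΔΔCt = (24.90−20.11) − (20.50−20.57) = 4.79 − (-0.07) = 4.86; fold change = 2^-4.86 = 0.034
cwhD: ΔΔCt = (16.68−20.11) − (21.70−20.57) = -3.43 − 1.13 = -4.56; fold change = 2^4.56 = 23.588
htoA: ΔΔCt = (20.18−20.11) − (23.75−20.57) = 0.07 − 3.18 = -3.11; fold change = 2^3.11 = 8.634
pxmB: ΔΔCt = (34.67−20.11) − (32.02−20.57) = 14.56 − 11.45 = 3.11; fold change = 2^-3.11 = 0.116
kjmE has the largest |ΔΔCt| = 4.86.

0.034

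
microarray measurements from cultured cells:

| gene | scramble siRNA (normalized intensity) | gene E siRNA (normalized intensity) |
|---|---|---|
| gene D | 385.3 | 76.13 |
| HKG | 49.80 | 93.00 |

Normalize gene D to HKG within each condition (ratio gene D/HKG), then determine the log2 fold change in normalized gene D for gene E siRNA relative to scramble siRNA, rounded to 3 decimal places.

gene D/HKG (scramble siRNA) = 385.3 / 49.80 = 7.7369
gene D/HKG (gene E siRNA) = 76.13 / 93.00 = 0.8186
Fold change = 0.8186 / 7.7369 = 0.1058
log2(0.1058) = -3.2405

-3.241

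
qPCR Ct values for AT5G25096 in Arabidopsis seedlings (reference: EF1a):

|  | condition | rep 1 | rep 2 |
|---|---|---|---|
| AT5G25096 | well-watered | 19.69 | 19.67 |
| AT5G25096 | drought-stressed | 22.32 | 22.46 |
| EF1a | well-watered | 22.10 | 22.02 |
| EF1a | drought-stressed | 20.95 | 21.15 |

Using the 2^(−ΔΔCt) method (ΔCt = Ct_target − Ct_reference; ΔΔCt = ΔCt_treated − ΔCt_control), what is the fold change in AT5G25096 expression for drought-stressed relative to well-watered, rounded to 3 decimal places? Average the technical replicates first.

Mean Ct: AT5G25096 well-watered 19.680; AT5G25096 drought-stressed 22.390; EF1a well-watered 22.060; EF1a drought-stressed 21.050
ΔCt(well-watered) = 19.680 − 22.060 = -2.380
ΔCt(drought-stressed) = 22.390 − 21.050 = 1.340
ΔΔCt = 1.340 − (-2.380) = 3.720
Fold change = 2^(−3.720) = 0.0759

0.076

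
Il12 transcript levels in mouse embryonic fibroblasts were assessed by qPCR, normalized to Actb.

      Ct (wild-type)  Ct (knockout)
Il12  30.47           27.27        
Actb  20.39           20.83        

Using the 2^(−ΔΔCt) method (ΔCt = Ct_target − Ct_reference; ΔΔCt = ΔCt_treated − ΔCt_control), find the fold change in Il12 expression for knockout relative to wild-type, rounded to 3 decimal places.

ΔCt(wild-type) = 30.470 − 20.390 = 10.080
ΔCt(knockout) = 27.270 − 20.830 = 6.440
ΔΔCt = 6.440 − 10.080 = -3.640
Fold change = 2^(−(-3.640)) = 2^3.640 = 12.4666

12.467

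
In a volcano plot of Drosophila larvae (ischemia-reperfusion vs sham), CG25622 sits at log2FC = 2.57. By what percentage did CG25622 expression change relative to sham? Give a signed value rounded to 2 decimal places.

493.81%

Fold change = 2^(2.57) = 5.9381
Percent change = (FC − 1) × 100% = (5.9381 − 1) × 100 = 493.81%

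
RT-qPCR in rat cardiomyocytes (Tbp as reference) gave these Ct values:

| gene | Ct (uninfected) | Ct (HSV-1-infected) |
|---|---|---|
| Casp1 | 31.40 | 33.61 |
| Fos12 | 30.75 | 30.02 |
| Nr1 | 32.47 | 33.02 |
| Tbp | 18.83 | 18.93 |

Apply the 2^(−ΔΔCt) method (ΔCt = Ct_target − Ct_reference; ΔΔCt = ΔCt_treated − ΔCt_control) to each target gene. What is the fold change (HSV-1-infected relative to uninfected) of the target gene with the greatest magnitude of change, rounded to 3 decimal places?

0.232

Casp1: ΔΔCt = (33.61−18.93) − (31.40−18.83) = 14.68 − 12.57 = 2.11; fold change = 2^-2.11 = 0.232
Fos12: ΔΔCt = (30.02−18.93) − (30.75−18.83) = 11.09 − 11.92 = -0.83; fold change = 2^0.83 = 1.778
Nr1: ΔΔCt = (33.02−18.93) − (32.47−18.83) = 14.09 − 13.64 = 0.45; fold change = 2^-0.45 = 0.732
Casp1 has the largest |ΔΔCt| = 2.11.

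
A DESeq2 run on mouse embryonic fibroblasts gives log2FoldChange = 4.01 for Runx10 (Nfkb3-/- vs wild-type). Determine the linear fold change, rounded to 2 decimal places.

16.11

Fold change = 2^(4.01) = 16.111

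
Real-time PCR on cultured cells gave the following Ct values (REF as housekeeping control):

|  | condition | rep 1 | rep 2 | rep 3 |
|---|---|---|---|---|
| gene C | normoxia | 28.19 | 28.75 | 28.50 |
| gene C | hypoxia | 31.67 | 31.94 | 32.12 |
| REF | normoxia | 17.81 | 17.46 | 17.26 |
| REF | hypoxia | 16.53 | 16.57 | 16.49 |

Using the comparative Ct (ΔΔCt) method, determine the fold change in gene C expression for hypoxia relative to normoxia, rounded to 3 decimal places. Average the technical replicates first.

Mean Ct: gene C normoxia 28.480; gene C hypoxia 31.910; REF normoxia 17.510; REF hypoxia 16.530
ΔCt(normoxia) = 28.480 − 17.510 = 10.970
ΔCt(hypoxia) = 31.910 − 16.530 = 15.380
ΔΔCt = 15.380 − 10.970 = 4.410
Fold change = 2^(−4.410) = 0.0470

0.047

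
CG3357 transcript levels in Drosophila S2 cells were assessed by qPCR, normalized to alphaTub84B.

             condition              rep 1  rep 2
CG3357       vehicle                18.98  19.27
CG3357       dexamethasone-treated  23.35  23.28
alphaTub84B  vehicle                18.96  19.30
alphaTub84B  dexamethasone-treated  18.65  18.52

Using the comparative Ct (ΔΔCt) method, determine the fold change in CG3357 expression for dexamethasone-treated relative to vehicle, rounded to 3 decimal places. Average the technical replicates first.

Mean Ct: CG3357 vehicle 19.125; CG3357 dexamethasone-treated 23.315; alphaTub84B vehicle 19.130; alphaTub84B dexamethasone-treated 18.585
ΔCt(vehicle) = 19.125 − 19.130 = -0.005
ΔCt(dexamethasone-treated) = 23.315 − 18.585 = 4.730
ΔΔCt = 4.730 − (-0.005) = 4.735
Fold change = 2^(−4.735) = 0.0376

0.038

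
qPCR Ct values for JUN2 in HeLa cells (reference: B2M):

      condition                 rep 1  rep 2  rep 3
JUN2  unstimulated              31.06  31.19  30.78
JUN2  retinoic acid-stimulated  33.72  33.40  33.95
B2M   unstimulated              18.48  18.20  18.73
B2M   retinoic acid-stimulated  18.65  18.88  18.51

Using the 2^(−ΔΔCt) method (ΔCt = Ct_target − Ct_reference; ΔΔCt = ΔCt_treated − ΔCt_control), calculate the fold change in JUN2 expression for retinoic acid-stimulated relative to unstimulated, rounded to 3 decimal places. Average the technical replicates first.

0.180

Mean Ct: JUN2 unstimulated 31.010; JUN2 retinoic acid-stimulated 33.690; B2M unstimulated 18.470; B2M retinoic acid-stimulated 18.680
ΔCt(unstimulated) = 31.010 − 18.470 = 12.540
ΔCt(retinoic acid-stimulated) = 33.690 − 18.680 = 15.010
ΔΔCt = 15.010 − 12.540 = 2.470
Fold change = 2^(−2.470) = 0.1805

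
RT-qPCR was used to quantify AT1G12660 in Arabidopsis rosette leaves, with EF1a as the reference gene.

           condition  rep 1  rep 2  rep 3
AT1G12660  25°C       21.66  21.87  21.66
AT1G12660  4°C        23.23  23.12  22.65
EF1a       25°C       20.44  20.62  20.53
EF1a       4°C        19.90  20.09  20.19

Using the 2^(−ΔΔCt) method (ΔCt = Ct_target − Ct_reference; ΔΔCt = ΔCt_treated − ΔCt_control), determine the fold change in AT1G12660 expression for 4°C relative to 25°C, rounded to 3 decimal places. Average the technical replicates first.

Mean Ct: AT1G12660 25°C 21.730; AT1G12660 4°C 23.000; EF1a 25°C 20.530; EF1a 4°C 20.060
ΔCt(25°C) = 21.730 − 20.530 = 1.200
ΔCt(4°C) = 23.000 − 20.060 = 2.940
ΔΔCt = 2.940 − 1.200 = 1.740
Fold change = 2^(−1.740) = 0.2994

0.299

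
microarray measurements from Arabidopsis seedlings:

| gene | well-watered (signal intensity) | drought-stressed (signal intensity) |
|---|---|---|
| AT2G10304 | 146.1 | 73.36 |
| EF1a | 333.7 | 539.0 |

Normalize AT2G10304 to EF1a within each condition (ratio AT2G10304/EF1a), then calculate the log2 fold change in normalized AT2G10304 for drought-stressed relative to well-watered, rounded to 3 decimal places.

AT2G10304/EF1a (well-watered) = 146.1 / 333.7 = 0.43782
AT2G10304/EF1a (drought-stressed) = 73.36 / 539.0 = 0.1361
Fold change = 0.1361 / 0.43782 = 0.3109
log2(0.3109) = -1.6856

-1.686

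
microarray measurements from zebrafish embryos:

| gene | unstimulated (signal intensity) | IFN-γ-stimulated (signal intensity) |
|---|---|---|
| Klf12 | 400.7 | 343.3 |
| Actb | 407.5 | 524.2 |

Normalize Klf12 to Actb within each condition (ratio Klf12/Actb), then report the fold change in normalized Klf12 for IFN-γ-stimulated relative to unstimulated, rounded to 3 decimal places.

0.666

Klf12/Actb (unstimulated) = 400.7 / 407.5 = 0.98331
Klf12/Actb (IFN-γ-stimulated) = 343.3 / 524.2 = 0.6549
Fold change = 0.6549 / 0.98331 = 0.6660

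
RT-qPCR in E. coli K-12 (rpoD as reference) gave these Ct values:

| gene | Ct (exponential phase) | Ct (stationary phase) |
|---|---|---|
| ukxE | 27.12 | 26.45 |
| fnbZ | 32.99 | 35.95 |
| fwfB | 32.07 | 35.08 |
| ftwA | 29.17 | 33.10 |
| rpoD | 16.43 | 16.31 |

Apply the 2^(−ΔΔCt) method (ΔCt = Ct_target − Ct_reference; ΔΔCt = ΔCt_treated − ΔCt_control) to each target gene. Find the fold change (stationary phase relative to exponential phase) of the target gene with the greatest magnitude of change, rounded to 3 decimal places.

0.060

ukxE: ΔΔCt = (26.45−16.31) − (27.12−16.43) = 10.14 − 10.69 = -0.55; fold change = 2^0.55 = 1.464
fnbZ: ΔΔCt = (35.95−16.31) − (32.99−16.43) = 19.64 − 16.56 = 3.08; fold change = 2^-3.08 = 0.118
fwfB: ΔΔCt = (35.08−16.31) − (32.07−16.43) = 18.77 − 15.64 = 3.13; fold change = 2^-3.13 = 0.114
ftwA: ΔΔCt = (33.10−16.31) − (29.17−16.43) = 16.79 − 12.74 = 4.05; fold change = 2^-4.05 = 0.060
ftwA has the largest |ΔΔCt| = 4.05.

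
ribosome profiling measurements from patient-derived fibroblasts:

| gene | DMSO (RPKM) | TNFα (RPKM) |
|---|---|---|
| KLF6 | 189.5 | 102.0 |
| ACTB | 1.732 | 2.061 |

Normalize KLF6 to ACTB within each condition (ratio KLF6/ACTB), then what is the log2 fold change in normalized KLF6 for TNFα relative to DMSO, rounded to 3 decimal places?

KLF6/ACTB (DMSO) = 189.5 / 1.732 = 109.41
KLF6/ACTB (TNFα) = 102.0 / 2.061 = 49.491
Fold change = 49.491 / 109.41 = 0.4523
log2(0.4523) = -1.1445

-1.145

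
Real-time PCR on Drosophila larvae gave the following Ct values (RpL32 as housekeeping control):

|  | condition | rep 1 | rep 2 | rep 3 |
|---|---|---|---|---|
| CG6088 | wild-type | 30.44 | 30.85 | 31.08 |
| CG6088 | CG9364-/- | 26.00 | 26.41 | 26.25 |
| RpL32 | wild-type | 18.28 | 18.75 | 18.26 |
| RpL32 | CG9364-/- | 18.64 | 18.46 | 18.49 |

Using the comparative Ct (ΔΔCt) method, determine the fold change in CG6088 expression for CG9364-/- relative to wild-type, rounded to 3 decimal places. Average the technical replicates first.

Mean Ct: CG6088 wild-type 30.790; CG6088 CG9364-/- 26.220; RpL32 wild-type 18.430; RpL32 CG9364-/- 18.530
ΔCt(wild-type) = 30.790 − 18.430 = 12.360
ΔCt(CG9364-/-) = 26.220 − 18.530 = 7.690
ΔΔCt = 7.690 − 12.360 = -4.670
Fold change = 2^(−(-4.670)) = 2^4.670 = 25.4572

25.457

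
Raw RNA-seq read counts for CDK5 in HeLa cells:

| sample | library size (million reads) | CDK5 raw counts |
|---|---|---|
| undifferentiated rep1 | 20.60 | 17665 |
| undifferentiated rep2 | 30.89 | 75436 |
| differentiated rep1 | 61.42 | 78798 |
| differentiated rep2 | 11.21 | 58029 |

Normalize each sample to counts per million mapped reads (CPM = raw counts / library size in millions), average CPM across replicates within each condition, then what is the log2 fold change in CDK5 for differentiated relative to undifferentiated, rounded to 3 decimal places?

CPM(undifferentiated rep1) = 17665 / 20.60 = 857.5243
CPM(undifferentiated rep2) = 75436 / 30.89 = 2442.0848
CPM(differentiated rep1) = 78798 / 61.42 = 1282.9372
CPM(differentiated rep2) = 58029 / 11.21 = 5176.5388
mean CPM(undifferentiated) = 1649.8045; mean CPM(differentiated) = 3229.7380
Fold change = 3229.7380 / 1649.8045 = 1.95765
log2(1.95765) = 0.9691

0.969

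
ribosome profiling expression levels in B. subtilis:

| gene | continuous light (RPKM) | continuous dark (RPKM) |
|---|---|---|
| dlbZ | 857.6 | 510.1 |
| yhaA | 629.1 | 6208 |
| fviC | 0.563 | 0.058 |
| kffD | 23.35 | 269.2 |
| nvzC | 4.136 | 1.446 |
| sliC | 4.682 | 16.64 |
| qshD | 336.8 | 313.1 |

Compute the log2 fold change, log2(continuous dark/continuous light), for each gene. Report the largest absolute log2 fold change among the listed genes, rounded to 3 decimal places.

3.527

log2(510.1/857.6) = -0.750  (dlbZ)
log2(6208/629.1) = 3.303  (yhaA)
log2(0.058/0.563) = -3.279  (fviC)
log2(269.2/23.35) = 3.527  (kffD)
log2(1.446/4.136) = -1.516  (nvzC)
log2(16.64/4.682) = 1.829  (sliC)
log2(313.1/336.8) = -0.105  (qshD)
The largest magnitude belongs to kffD.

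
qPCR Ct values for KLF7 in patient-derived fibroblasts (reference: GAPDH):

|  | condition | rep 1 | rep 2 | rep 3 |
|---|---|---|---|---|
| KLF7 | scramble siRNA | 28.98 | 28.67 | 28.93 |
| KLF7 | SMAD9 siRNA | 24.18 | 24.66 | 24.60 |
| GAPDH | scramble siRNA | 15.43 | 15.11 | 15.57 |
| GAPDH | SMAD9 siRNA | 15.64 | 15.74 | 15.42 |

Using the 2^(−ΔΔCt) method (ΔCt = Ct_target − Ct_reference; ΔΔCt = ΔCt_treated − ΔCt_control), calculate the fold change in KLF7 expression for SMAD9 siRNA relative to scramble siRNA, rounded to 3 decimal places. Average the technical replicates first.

24.420

Mean Ct: KLF7 scramble siRNA 28.860; KLF7 SMAD9 siRNA 24.480; GAPDH scramble siRNA 15.370; GAPDH SMAD9 siRNA 15.600
ΔCt(scramble siRNA) = 28.860 − 15.370 = 13.490
ΔCt(SMAD9 siRNA) = 24.480 − 15.600 = 8.880
ΔΔCt = 8.880 − 13.490 = -4.610
Fold change = 2^(−(-4.610)) = 2^4.610 = 24.4201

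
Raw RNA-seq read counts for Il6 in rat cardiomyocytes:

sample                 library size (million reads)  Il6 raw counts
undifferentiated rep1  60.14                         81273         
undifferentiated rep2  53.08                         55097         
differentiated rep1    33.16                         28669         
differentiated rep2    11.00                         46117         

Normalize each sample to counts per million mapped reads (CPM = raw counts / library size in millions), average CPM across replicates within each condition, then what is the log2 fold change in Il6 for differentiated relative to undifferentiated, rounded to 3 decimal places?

CPM(undifferentiated rep1) = 81273 / 60.14 = 1351.3967
CPM(undifferentiated rep2) = 55097 / 53.08 = 1037.9992
CPM(differentiated rep1) = 28669 / 33.16 = 864.5657
CPM(differentiated rep2) = 46117 / 11.00 = 4192.4545
mean CPM(undifferentiated) = 1194.6980; mean CPM(differentiated) = 2528.5101
Fold change = 2528.5101 / 1194.6980 = 2.11644
log2(2.11644) = 1.0816

1.082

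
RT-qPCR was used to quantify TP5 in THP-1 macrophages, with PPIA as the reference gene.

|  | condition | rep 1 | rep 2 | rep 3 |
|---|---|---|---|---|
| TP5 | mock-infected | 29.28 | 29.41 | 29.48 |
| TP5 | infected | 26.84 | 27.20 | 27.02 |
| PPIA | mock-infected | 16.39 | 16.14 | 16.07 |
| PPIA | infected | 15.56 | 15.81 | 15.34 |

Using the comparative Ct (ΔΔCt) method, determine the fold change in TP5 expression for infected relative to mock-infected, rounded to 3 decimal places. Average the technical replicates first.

Mean Ct: TP5 mock-infected 29.390; TP5 infected 27.020; PPIA mock-infected 16.200; PPIA infected 15.570
ΔCt(mock-infected) = 29.390 − 16.200 = 13.190
ΔCt(infected) = 27.020 − 15.570 = 11.450
ΔΔCt = 11.450 − 13.190 = -1.740
Fold change = 2^(−(-1.740)) = 2^1.740 = 3.3404

3.340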